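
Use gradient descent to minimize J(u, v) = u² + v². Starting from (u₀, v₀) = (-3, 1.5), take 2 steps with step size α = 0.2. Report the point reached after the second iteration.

(-1.08, 0.54)

∇J = (2u, 2v)
Step 1: at (-3, 1.5), ∇J = (-6, 3) → (-3, 1.5) − 0.2·(-6, 3) = (-1.8, 0.9)
Step 2: at (-1.8, 0.9), ∇J = (-3.6, 1.8) → (-1.8, 0.9) − 0.2·(-3.6, 1.8) = (-1.08, 0.54)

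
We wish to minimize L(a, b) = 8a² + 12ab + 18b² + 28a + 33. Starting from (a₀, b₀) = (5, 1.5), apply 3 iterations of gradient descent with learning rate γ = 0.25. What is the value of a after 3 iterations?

∇L = (16a + 12b + 28, 12a + 36b)
(a₁, b₁) = (5, 1.5) − 0.25·(126, 114) = (-26.5, -27)
(a₂, b₂) = (-26.5, -27) − 0.25·(-720, -1290) = (153.5, 295.5)
(a₃, b₃) = (153.5, 295.5) − 0.25·(6030, 12480) = (-1354, -2824.5)
a = -1354

-1354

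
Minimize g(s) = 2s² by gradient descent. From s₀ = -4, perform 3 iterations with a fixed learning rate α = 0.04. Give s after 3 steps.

g′(s) = 4s
s₁ = -4 − 0.04·(-16) = -3.36
s₂ = -3.36 − 0.04·(-13.44) = -2.8224
s₃ = -2.8224 − 0.04·(-11.2896) = -2.370816

-2.370816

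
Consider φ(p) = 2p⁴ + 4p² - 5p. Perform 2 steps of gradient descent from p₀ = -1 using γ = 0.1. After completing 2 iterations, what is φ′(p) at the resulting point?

-8.086338011136

φ′(p) = 8p³ + 8p - 5
Step 1: φ′(-1) = -21; p₁ = -1 − 0.1·(-21) = 1.1
Step 2: φ′(1.1) = 14.448; p₂ = 1.1 − 0.1·14.448 = -0.3448
φ′(p) at (-0.3448) = -8.086338011136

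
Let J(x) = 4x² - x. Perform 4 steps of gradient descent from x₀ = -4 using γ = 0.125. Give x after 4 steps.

0.125

J′(x) = 8x - 1
x₁ = -4 − 0.125·(-33) = 0.125
x₂ = 0.125 − 0.125·0 = 0.125
x₃ = 0.125 − 0.125·0 = 0.125
x₄ = 0.125 − 0.125·0 = 0.125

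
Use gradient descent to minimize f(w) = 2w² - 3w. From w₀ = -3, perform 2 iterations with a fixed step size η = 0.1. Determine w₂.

f′(w) = 4w - 3
w₁ = -3 − 0.1·(-15) = -1.5
w₂ = -1.5 − 0.1·(-9) = -0.6

-0.6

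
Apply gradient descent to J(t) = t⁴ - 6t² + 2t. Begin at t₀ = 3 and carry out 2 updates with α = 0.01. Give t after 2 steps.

2.04947296

J′(t) = 4t³ - 12t + 2
t₁ = 3 − 0.01·74 = 2.26
t₂ = 2.26 − 0.01·21.052704 = 2.04947296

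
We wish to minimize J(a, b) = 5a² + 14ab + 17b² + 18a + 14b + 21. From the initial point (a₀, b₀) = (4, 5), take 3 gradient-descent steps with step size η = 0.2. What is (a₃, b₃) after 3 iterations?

∇J = (10a + 14b + 18, 14a + 34b + 14)
Step 1: at (4, 5), ∇J = (128, 240) → (4, 5) − 0.2·(128, 240) = (-21.6, -43)
Step 2: at (-21.6, -43), ∇J = (-800, -1750.4) → (-21.6, -43) − 0.2·(-800, -1750.4) = (138.4, 307.08)
Step 3: at (138.4, 307.08), ∇J = (5701.12, 12392.32) → (138.4, 307.08) − 0.2·(5701.12, 12392.32) = (-1001.824, -2171.384)

(-1001.824, -2171.384)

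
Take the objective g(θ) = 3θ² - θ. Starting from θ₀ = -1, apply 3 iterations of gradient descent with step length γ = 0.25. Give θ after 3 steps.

0.3125

g′(θ) = 6θ - 1
θ₁ = -1 − 0.25·(-7) = 0.75
θ₂ = 0.75 − 0.25·3.5 = -0.125
θ₃ = -0.125 − 0.25·(-1.75) = 0.3125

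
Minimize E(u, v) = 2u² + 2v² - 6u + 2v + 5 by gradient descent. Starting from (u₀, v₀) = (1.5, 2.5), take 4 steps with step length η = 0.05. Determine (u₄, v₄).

∇E = (4u - 6, 4v + 2)
Step 1: at (1.5, 2.5), ∇E = (0, 12) → (1.5, 2.5) − 0.05·(0, 12) = (1.5, 1.9)
Step 2: at (1.5, 1.9), ∇E = (0, 9.6) → (1.5, 1.9) − 0.05·(0, 9.6) = (1.5, 1.42)
Step 3: at (1.5, 1.42), ∇E = (0, 7.68) → (1.5, 1.42) − 0.05·(0, 7.68) = (1.5, 1.036)
Step 4: at (1.5, 1.036), ∇E = (0, 6.144) → (1.5, 1.036) − 0.05·(0, 6.144) = (1.5, 0.7288)

(1.5, 0.7288)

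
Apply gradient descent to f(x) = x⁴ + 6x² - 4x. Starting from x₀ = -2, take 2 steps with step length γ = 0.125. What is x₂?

f′(x) = 4x³ + 12x - 4
x₁ = -2 − 0.125·(-60) = 5.5
x₂ = 5.5 − 0.125·727.5 = -85.4375

-85.4375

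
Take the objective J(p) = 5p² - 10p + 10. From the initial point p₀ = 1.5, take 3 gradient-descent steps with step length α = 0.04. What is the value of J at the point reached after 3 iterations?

J′(p) = 10p - 10
Step 1: J′(1.5) = 5; p₁ = 1.5 − 0.04·5 = 1.3
Step 2: J′(1.3) = 3; p₂ = 1.3 − 0.04·3 = 1.18
Step 3: J′(1.18) = 1.8; p₃ = 1.18 − 0.04·1.8 = 1.108
J(1.108) = 5.05832

5.05832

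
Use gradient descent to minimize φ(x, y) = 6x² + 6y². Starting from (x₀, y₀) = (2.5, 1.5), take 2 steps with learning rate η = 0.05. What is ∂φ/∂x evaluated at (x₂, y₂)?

∇φ = (12x, 12y)
(x₁, y₁) = (2.5, 1.5) − 0.05·(30, 18) = (1, 0.6)
(x₂, y₂) = (1, 0.6) − 0.05·(12, 7.2) = (0.4, 0.24)
∂φ/∂x at (0.4, 0.24) = 4.8

4.8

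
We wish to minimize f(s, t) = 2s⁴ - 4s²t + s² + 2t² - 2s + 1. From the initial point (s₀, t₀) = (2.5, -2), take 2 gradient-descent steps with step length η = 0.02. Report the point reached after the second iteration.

(-0.49944704, -1.173632)

∇f = (8s³ - 8st + 2s - 2, -4s² + 4t)
Step 1: at (2.5, -2), ∇f = (168, -33) → (2.5, -2) − 0.02·(168, -33) = (-0.86, -1.34)
Step 2: at (-0.86, -1.34), ∇f = (-18.027648, -8.3184) → (-0.86, -1.34) − 0.02·(-18.027648, -8.3184) = (-0.49944704, -1.173632)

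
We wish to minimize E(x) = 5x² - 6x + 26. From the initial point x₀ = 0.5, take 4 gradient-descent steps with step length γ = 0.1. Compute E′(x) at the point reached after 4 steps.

0

E′(x) = 10x - 6
Step 1: E′(0.5) = -1; x₁ = 0.5 − 0.1·(-1) = 0.6
Step 2: E′(0.6) = 0; x₂ = 0.6 − 0.1·0 = 0.6
Step 3: E′(0.6) = 0; x₃ = 0.6 − 0.1·0 = 0.6
Step 4: E′(0.6) = 0; x₄ = 0.6 − 0.1·0 = 0.6
E′(x) at (0.6) = 0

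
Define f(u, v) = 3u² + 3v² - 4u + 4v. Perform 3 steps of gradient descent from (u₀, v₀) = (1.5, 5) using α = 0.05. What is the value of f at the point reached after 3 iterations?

∇f = (6u - 4, 6v + 4)
Step 1: at (1.5, 5), ∇f = (5, 34) → (1.5, 5) − 0.05·(5, 34) = (1.25, 3.3)
Step 2: at (1.25, 3.3), ∇f = (3.5, 23.8) → (1.25, 3.3) − 0.05·(3.5, 23.8) = (1.075, 2.11)
Step 3: at (1.075, 2.11), ∇f = (2.45, 16.66) → (1.075, 2.11) − 0.05·(2.45, 16.66) = (0.9525, 1.277)
f(0.9525, 1.277) = 8.91195575

8.91195575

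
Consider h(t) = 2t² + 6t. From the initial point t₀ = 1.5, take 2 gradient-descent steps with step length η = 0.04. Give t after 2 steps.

h′(t) = 4t + 6
Step 1: h′(1.5) = 12; t₁ = 1.5 − 0.04·12 = 1.02
Step 2: h′(1.02) = 10.08; t₂ = 1.02 − 0.04·10.08 = 0.6168

0.6168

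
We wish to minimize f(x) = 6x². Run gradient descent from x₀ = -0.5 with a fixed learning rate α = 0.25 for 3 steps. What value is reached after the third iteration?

4

f′(x) = 12x
Step 1: f′(-0.5) = -6; x₁ = -0.5 − 0.25·(-6) = 1
Step 2: f′(1) = 12; x₂ = 1 − 0.25·12 = -2
Step 3: f′(-2) = -24; x₃ = -2 − 0.25·(-24) = 4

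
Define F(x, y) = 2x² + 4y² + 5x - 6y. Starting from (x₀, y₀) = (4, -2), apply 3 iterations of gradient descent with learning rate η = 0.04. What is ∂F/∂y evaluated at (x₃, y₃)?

-6.917504

∇F = (4x + 5, 8y - 6)
(x₁, y₁) = (4, -2) − 0.04·(21, -22) = (3.16, -1.12)
(x₂, y₂) = (3.16, -1.12) − 0.04·(17.64, -14.96) = (2.4544, -0.5216)
(x₃, y₃) = (2.4544, -0.5216) − 0.04·(14.8176, -10.1728) = (1.861696, -0.114688)
∂F/∂y at (1.861696, -0.114688) = -6.917504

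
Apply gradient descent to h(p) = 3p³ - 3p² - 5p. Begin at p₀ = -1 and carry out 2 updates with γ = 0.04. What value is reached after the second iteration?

-2.2416

h′(p) = 9p² - 6p - 5
p₁ = -1 − 0.04·10 = -1.4
p₂ = -1.4 − 0.04·21.04 = -2.2416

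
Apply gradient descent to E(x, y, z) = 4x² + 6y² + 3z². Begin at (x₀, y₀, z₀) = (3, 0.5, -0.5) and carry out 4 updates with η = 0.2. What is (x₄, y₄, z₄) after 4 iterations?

(0.3888, 1.9208, -0.0008)

∇E = (8x, 12y, 6z)
(x₁, y₁, z₁) = (3, 0.5, -0.5) − 0.2·(24, 6, -3) = (-1.8, -0.7, 0.1)
(x₂, y₂, z₂) = (-1.8, -0.7, 0.1) − 0.2·(-14.4, -8.4, 0.6) = (1.08, 0.98, -0.02)
(x₃, y₃, z₃) = (1.08, 0.98, -0.02) − 0.2·(8.64, 11.76, -0.12) = (-0.648, -1.372, 0.004)
(x₄, y₄, z₄) = (-0.648, -1.372, 0.004) − 0.2·(-5.184, -16.464, 0.024) = (0.3888, 1.9208, -0.0008)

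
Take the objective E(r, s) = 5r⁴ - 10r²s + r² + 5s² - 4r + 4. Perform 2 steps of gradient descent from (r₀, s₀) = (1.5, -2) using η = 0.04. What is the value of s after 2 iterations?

4.88944

∇E = (20r³ - 20rs + 2r - 4, -10r² + 10s)
(r₁, s₁) = (1.5, -2) − 0.04·(126.5, -42.5) = (-3.56, -0.3)
(r₂, s₂) = (-3.56, -0.3) − 0.04·(-934.84032, -129.736) = (33.8336128, 4.88944)
s = 4.88944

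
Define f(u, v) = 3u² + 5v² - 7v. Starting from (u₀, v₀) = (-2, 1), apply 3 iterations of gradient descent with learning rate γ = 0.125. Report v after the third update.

0.6953125

∇f = (6u, 10v - 7)
Step 1: at (-2, 1), ∇f = (-12, 3) → (-2, 1) − 0.125·(-12, 3) = (-0.5, 0.625)
Step 2: at (-0.5, 0.625), ∇f = (-3, -0.75) → (-0.5, 0.625) − 0.125·(-3, -0.75) = (-0.125, 0.71875)
Step 3: at (-0.125, 0.71875), ∇f = (-0.75, 0.1875) → (-0.125, 0.71875) − 0.125·(-0.75, 0.1875) = (-0.03125, 0.6953125)
v = 0.6953125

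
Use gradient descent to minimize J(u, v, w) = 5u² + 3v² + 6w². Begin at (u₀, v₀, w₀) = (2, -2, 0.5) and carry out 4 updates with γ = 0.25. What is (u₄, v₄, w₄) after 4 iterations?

(10.125, -0.125, 8)

∇J = (10u, 6v, 12w)
Step 1: at (2, -2, 0.5), ∇J = (20, -12, 6) → (2, -2, 0.5) − 0.25·(20, -12, 6) = (-3, 1, -1)
Step 2: at (-3, 1, -1), ∇J = (-30, 6, -12) → (-3, 1, -1) − 0.25·(-30, 6, -12) = (4.5, -0.5, 2)
Step 3: at (4.5, -0.5, 2), ∇J = (45, -3, 24) → (4.5, -0.5, 2) − 0.25·(45, -3, 24) = (-6.75, 0.25, -4)
Step 4: at (-6.75, 0.25, -4), ∇J = (-67.5, 1.5, -48) → (-6.75, 0.25, -4) − 0.25·(-67.5, 1.5, -48) = (10.125, -0.125, 8)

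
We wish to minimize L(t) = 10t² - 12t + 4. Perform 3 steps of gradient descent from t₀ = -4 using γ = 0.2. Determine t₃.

L′(t) = 20t - 12
Step 1: L′(-4) = -92; t₁ = -4 − 0.2·(-92) = 14.4
Step 2: L′(14.4) = 276; t₂ = 14.4 − 0.2·276 = -40.8
Step 3: L′(-40.8) = -828; t₃ = -40.8 − 0.2·(-828) = 124.8

124.8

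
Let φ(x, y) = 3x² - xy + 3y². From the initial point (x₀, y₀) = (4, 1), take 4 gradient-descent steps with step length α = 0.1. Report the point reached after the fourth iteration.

∇φ = (6x - y, -x + 6y)
(x₁, y₁) = (4, 1) − 0.1·(23, 2) = (1.7, 0.8)
(x₂, y₂) = (1.7, 0.8) − 0.1·(9.4, 3.1) = (0.76, 0.49)
(x₃, y₃) = (0.76, 0.49) − 0.1·(4.07, 2.18) = (0.353, 0.272)
(x₄, y₄) = (0.353, 0.272) − 0.1·(1.846, 1.279) = (0.1684, 0.1441)

(0.1684, 0.1441)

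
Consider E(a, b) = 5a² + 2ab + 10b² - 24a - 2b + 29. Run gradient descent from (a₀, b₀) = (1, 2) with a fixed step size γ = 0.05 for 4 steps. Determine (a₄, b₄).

∇E = (10a + 2b - 24, 2a + 20b - 2)
Step 1: at (1, 2), ∇E = (-10, 40) → (1, 2) − 0.05·(-10, 40) = (1.5, 0)
Step 2: at (1.5, 0), ∇E = (-9, 1) → (1.5, 0) − 0.05·(-9, 1) = (1.95, -0.05)
Step 3: at (1.95, -0.05), ∇E = (-4.6, 0.9) → (1.95, -0.05) − 0.05·(-4.6, 0.9) = (2.18, -0.095)
Step 4: at (2.18, -0.095), ∇E = (-2.39, 0.46) → (2.18, -0.095) − 0.05·(-2.39, 0.46) = (2.2995, -0.118)

(2.2995, -0.118)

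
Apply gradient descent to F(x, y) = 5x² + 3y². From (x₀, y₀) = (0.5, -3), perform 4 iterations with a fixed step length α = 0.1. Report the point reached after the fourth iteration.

(0, -0.0768)

∇F = (10x, 6y)
Step 1: at (0.5, -3), ∇F = (5, -18) → (0.5, -3) − 0.1·(5, -18) = (0, -1.2)
Step 2: at (0, -1.2), ∇F = (0, -7.2) → (0, -1.2) − 0.1·(0, -7.2) = (0, -0.48)
Step 3: at (0, -0.48), ∇F = (0, -2.88) → (0, -0.48) − 0.1·(0, -2.88) = (0, -0.192)
Step 4: at (0, -0.192), ∇F = (0, -1.152) → (0, -0.192) − 0.1·(0, -1.152) = (0, -0.0768)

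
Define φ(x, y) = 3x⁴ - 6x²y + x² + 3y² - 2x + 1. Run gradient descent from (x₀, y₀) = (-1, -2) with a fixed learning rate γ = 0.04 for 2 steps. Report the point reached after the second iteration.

∇φ = (12x³ - 12xy + 2x - 2, -6x² + 6y)
Step 1: at (-1, -2), ∇φ = (-40, -18) → (-1, -2) − 0.04·(-40, -18) = (0.6, -1.28)
Step 2: at (0.6, -1.28), ∇φ = (11.008, -9.84) → (0.6, -1.28) − 0.04·(11.008, -9.84) = (0.15968, -0.8864)

(0.15968, -0.8864)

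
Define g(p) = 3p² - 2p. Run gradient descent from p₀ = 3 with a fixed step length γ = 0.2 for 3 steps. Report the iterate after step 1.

g′(p) = 6p - 2
p₁ = 3 − 0.2·16 = -0.2

-0.2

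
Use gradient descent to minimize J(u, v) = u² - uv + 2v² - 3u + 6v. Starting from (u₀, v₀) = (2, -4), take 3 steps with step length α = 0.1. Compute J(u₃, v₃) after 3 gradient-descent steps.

-4.561331

∇J = (2u - v - 3, -u + 4v + 6)
(u₁, v₁) = (2, -4) − 0.1·(5, -12) = (1.5, -2.8)
(u₂, v₂) = (1.5, -2.8) − 0.1·(2.8, -6.7) = (1.22, -2.13)
(u₃, v₃) = (1.22, -2.13) − 0.1·(1.57, -3.74) = (1.063, -1.756)
J(1.063, -1.756) = -4.561331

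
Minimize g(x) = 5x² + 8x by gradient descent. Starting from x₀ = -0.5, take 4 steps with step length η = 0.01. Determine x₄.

g′(x) = 10x + 8
x₁ = -0.5 − 0.01·3 = -0.53
x₂ = -0.53 − 0.01·2.7 = -0.557
x₃ = -0.557 − 0.01·2.43 = -0.5813
x₄ = -0.5813 − 0.01·2.187 = -0.60317

-0.60317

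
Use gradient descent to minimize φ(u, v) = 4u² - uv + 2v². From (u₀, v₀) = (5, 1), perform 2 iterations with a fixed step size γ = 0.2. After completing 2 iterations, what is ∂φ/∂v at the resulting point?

∇φ = (8u - v, -u + 4v)
Step 1: at (5, 1), ∇φ = (39, -1) → (5, 1) − 0.2·(39, -1) = (-2.8, 1.2)
Step 2: at (-2.8, 1.2), ∇φ = (-23.6, 7.6) → (-2.8, 1.2) − 0.2·(-23.6, 7.6) = (1.92, -0.32)
∂φ/∂v at (1.92, -0.32) = -3.2

-3.2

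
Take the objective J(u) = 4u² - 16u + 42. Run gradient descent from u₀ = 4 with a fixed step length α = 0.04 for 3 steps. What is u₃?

2.628864

J′(u) = 8u - 16
u₁ = 4 − 0.04·16 = 3.36
u₂ = 3.36 − 0.04·10.88 = 2.9248
u₃ = 2.9248 − 0.04·7.3984 = 2.628864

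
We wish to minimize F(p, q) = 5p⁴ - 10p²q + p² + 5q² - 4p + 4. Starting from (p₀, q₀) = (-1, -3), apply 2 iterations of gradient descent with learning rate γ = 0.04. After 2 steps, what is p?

∇F = (20p³ - 20pq + 2p - 4, -10p² + 10q)
(p₁, q₁) = (-1, -3) − 0.04·(-86, -40) = (2.44, -1.4)
(p₂, q₂) = (2.44, -1.4) − 0.04·(359.73568, -73.536) = (-11.9494272, 1.54144)
p = -11.9494272

-11.9494272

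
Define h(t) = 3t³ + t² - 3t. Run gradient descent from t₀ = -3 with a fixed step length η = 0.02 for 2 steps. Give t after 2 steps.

h′(t) = 9t² + 2t - 3
t₁ = -3 − 0.02·72 = -4.44
t₂ = -4.44 − 0.02·165.5424 = -7.750848

-7.750848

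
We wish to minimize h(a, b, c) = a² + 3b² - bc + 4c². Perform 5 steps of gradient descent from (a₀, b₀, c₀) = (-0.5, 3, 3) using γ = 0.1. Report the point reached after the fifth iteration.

(-0.16384, 0.06063, 0.02529)

∇h = (2a, 6b - c, -b + 8c)
Step 1: at (-0.5, 3, 3), ∇h = (-1, 15, 21) → (-0.5, 3, 3) − 0.1·(-1, 15, 21) = (-0.4, 1.5, 0.9)
Step 2: at (-0.4, 1.5, 0.9), ∇h = (-0.8, 8.1, 5.7) → (-0.4, 1.5, 0.9) − 0.1·(-0.8, 8.1, 5.7) = (-0.32, 0.69, 0.33)
Step 3: at (-0.32, 0.69, 0.33), ∇h = (-0.64, 3.81, 1.95) → (-0.32, 0.69, 0.33) − 0.1·(-0.64, 3.81, 1.95) = (-0.256, 0.309, 0.135)
Step 4: at (-0.256, 0.309, 0.135), ∇h = (-0.512, 1.719, 0.771) → (-0.256, 0.309, 0.135) − 0.1·(-0.512, 1.719, 0.771) = (-0.2048, 0.1371, 0.0579)
Step 5: at (-0.2048, 0.1371, 0.0579), ∇h = (-0.4096, 0.7647, 0.3261) → (-0.2048, 0.1371, 0.0579) − 0.1·(-0.4096, 0.7647, 0.3261) = (-0.16384, 0.06063, 0.02529)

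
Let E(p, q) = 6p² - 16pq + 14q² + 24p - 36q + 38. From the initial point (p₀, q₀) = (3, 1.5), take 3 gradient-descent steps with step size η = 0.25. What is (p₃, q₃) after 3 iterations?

(-462, 747)

∇E = (12p - 16q + 24, -16p + 28q - 36)
Step 1: at (3, 1.5), ∇E = (36, -42) → (3, 1.5) − 0.25·(36, -42) = (-6, 12)
Step 2: at (-6, 12), ∇E = (-240, 396) → (-6, 12) − 0.25·(-240, 396) = (54, -87)
Step 3: at (54, -87), ∇E = (2064, -3336) → (54, -87) − 0.25·(2064, -3336) = (-462, 747)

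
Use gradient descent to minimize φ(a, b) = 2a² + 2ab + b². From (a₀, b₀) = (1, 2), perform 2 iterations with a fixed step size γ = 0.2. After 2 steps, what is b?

∇φ = (4a + 2b, 2a + 2b)
Step 1: at (1, 2), ∇φ = (8, 6) → (1, 2) − 0.2·(8, 6) = (-0.6, 0.8)
Step 2: at (-0.6, 0.8), ∇φ = (-0.8, 0.4) → (-0.6, 0.8) − 0.2·(-0.8, 0.4) = (-0.44, 0.72)
b = 0.72

0.72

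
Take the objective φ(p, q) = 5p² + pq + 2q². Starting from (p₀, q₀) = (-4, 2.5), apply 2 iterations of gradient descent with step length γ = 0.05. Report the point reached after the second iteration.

(-1.1725, 1.86625)

∇φ = (10p + q, p + 4q)
(p₁, q₁) = (-4, 2.5) − 0.05·(-37.5, 6) = (-2.125, 2.2)
(p₂, q₂) = (-2.125, 2.2) − 0.05·(-19.05, 6.675) = (-1.1725, 1.86625)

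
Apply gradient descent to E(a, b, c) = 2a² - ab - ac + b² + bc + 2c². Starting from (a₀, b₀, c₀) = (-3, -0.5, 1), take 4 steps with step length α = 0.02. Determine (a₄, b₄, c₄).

∇E = (4a - b - c, -a + 2b + c, -a + b + 4c)
Step 1: at (-3, -0.5, 1), ∇E = (-12.5, 3, 6.5) → (-3, -0.5, 1) − 0.02·(-12.5, 3, 6.5) = (-2.75, -0.56, 0.87)
Step 2: at (-2.75, -0.56, 0.87), ∇E = (-11.31, 2.5, 5.67) → (-2.75, -0.56, 0.87) − 0.02·(-11.31, 2.5, 5.67) = (-2.5238, -0.61, 0.7566)
Step 3: at (-2.5238, -0.61, 0.7566), ∇E = (-10.2418, 2.0604, 4.9402) → (-2.5238, -0.61, 0.7566) − 0.02·(-10.2418, 2.0604, 4.9402) = (-2.318964, -0.651208, 0.657796)
Step 4: at (-2.318964, -0.651208, 0.657796), ∇E = (-9.282444, 1.674344, 4.29894) → (-2.318964, -0.651208, 0.657796) − 0.02·(-9.282444, 1.674344, 4.29894) = (-2.13331512, -0.68469488, 0.5718172)

(-2.13331512, -0.68469488, 0.5718172)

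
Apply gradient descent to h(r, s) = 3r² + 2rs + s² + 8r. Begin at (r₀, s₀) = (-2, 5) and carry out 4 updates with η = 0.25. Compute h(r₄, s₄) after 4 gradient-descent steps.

∇h = (6r + 2s + 8, 2r + 2s)
(r₁, s₁) = (-2, 5) − 0.25·(6, 6) = (-3.5, 3.5)
(r₂, s₂) = (-3.5, 3.5) − 0.25·(-6, 0) = (-2, 3.5)
(r₃, s₃) = (-2, 3.5) − 0.25·(3, 3) = (-2.75, 2.75)
(r₄, s₄) = (-2.75, 2.75) − 0.25·(-3, 0) = (-2, 2.75)
h(-2, 2.75) = -7.4375

-7.4375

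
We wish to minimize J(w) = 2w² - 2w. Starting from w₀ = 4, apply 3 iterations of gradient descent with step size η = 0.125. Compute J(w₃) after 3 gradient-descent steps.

J′(w) = 4w - 2
Step 1: J′(4) = 14; w₁ = 4 − 0.125·14 = 2.25
Step 2: J′(2.25) = 7; w₂ = 2.25 − 0.125·7 = 1.375
Step 3: J′(1.375) = 3.5; w₃ = 1.375 − 0.125·3.5 = 0.9375
J(0.9375) = -0.1171875

-0.1171875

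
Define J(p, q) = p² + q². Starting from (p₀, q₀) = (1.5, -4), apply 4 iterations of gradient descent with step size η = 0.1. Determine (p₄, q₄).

(0.6144, -1.6384)

∇J = (2p, 2q)
Step 1: at (1.5, -4), ∇J = (3, -8) → (1.5, -4) − 0.1·(3, -8) = (1.2, -3.2)
Step 2: at (1.2, -3.2), ∇J = (2.4, -6.4) → (1.2, -3.2) − 0.1·(2.4, -6.4) = (0.96, -2.56)
Step 3: at (0.96, -2.56), ∇J = (1.92, -5.12) → (0.96, -2.56) − 0.1·(1.92, -5.12) = (0.768, -2.048)
Step 4: at (0.768, -2.048), ∇J = (1.536, -4.096) → (0.768, -2.048) − 0.1·(1.536, -4.096) = (0.6144, -1.6384)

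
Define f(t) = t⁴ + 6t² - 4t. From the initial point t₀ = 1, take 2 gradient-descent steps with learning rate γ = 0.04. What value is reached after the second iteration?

0.40790272

f′(t) = 4t³ + 12t - 4
Step 1: f′(1) = 12; t₁ = 1 − 0.04·12 = 0.52
Step 2: f′(0.52) = 2.802432; t₂ = 0.52 − 0.04·2.802432 = 0.40790272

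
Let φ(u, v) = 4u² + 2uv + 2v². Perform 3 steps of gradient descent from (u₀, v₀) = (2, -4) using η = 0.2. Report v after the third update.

∇φ = (8u + 2v, 2u + 4v)
(u₁, v₁) = (2, -4) − 0.2·(8, -12) = (0.4, -1.6)
(u₂, v₂) = (0.4, -1.6) − 0.2·(0, -5.6) = (0.4, -0.48)
(u₃, v₃) = (0.4, -0.48) − 0.2·(2.24, -1.12) = (-0.048, -0.256)
v = -0.256

-0.256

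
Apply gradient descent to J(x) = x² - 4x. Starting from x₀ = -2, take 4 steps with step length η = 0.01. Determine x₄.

-1.68947264

J′(x) = 2x - 4
Step 1: J′(-2) = -8; x₁ = -2 − 0.01·(-8) = -1.92
Step 2: J′(-1.92) = -7.84; x₂ = -1.92 − 0.01·(-7.84) = -1.8416
Step 3: J′(-1.8416) = -7.6832; x₃ = -1.8416 − 0.01·(-7.6832) = -1.764768
Step 4: J′(-1.764768) = -7.529536; x₄ = -1.764768 − 0.01·(-7.529536) = -1.68947264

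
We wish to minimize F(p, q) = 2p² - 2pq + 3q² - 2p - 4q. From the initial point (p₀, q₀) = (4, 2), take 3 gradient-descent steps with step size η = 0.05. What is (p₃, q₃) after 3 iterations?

(2.775, 1.875)

∇F = (4p - 2q - 2, -2p + 6q - 4)
Step 1: at (4, 2), ∇F = (10, 0) → (4, 2) − 0.05·(10, 0) = (3.5, 2)
Step 2: at (3.5, 2), ∇F = (8, 1) → (3.5, 2) − 0.05·(8, 1) = (3.1, 1.95)
Step 3: at (3.1, 1.95), ∇F = (6.5, 1.5) → (3.1, 1.95) − 0.05·(6.5, 1.5) = (2.775, 1.875)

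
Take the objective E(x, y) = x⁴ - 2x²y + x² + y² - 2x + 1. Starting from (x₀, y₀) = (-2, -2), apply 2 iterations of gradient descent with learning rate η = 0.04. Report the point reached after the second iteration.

∇E = (4x³ - 4xy + 2x - 2, -2x² + 2y)
(x₁, y₁) = (-2, -2) − 0.04·(-54, -12) = (0.16, -1.52)
(x₂, y₂) = (0.16, -1.52) − 0.04·(-0.690816, -3.0912) = (0.18763264, -1.396352)

(0.18763264, -1.396352)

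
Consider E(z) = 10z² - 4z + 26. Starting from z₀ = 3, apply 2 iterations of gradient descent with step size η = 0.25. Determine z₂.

45

E′(z) = 20z - 4
Step 1: E′(3) = 56; z₁ = 3 − 0.25·56 = -11
Step 2: E′(-11) = -224; z₂ = -11 − 0.25·(-224) = 45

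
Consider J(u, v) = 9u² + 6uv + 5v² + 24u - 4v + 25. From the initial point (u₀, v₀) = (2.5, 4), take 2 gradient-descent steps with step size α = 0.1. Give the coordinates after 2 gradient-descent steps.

(3.7, 4.48)

∇J = (18u + 6v + 24, 6u + 10v - 4)
(u₁, v₁) = (2.5, 4) − 0.1·(93, 51) = (-6.8, -1.1)
(u₂, v₂) = (-6.8, -1.1) − 0.1·(-105, -55.8) = (3.7, 4.48)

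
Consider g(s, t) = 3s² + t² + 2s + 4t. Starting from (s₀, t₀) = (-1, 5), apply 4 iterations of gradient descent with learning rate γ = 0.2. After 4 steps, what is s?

∇g = (6s + 2, 2t + 4)
Step 1: at (-1, 5), ∇g = (-4, 14) → (-1, 5) − 0.2·(-4, 14) = (-0.2, 2.2)
Step 2: at (-0.2, 2.2), ∇g = (0.8, 8.4) → (-0.2, 2.2) − 0.2·(0.8, 8.4) = (-0.36, 0.52)
Step 3: at (-0.36, 0.52), ∇g = (-0.16, 5.04) → (-0.36, 0.52) − 0.2·(-0.16, 5.04) = (-0.328, -0.488)
Step 4: at (-0.328, -0.488), ∇g = (0.032, 3.024) → (-0.328, -0.488) − 0.2·(0.032, 3.024) = (-0.3344, -1.0928)
s = -0.3344

-0.3344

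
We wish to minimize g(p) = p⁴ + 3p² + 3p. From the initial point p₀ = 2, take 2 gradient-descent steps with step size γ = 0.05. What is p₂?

g′(p) = 4p³ + 6p + 3
p₁ = 2 − 0.05·47 = -0.35
p₂ = -0.35 − 0.05·0.7285 = -0.386425

-0.386425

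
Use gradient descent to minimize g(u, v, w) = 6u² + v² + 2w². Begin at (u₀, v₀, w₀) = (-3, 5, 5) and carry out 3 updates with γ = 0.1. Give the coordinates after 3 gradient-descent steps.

∇g = (12u, 2v, 4w)
(u₁, v₁, w₁) = (-3, 5, 5) − 0.1·(-36, 10, 20) = (0.6, 4, 3)
(u₂, v₂, w₂) = (0.6, 4, 3) − 0.1·(7.2, 8, 12) = (-0.12, 3.2, 1.8)
(u₃, v₃, w₃) = (-0.12, 3.2, 1.8) − 0.1·(-1.44, 6.4, 7.2) = (0.024, 2.56, 1.08)

(0.024, 2.56, 1.08)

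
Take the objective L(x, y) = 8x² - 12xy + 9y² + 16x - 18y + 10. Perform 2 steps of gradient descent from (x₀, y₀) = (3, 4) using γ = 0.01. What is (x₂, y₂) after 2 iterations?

(2.684, 3.6532)

∇L = (16x - 12y + 16, -12x + 18y - 18)
Step 1: at (3, 4), ∇L = (16, 18) → (3, 4) − 0.01·(16, 18) = (2.84, 3.82)
Step 2: at (2.84, 3.82), ∇L = (15.6, 16.68) → (2.84, 3.82) − 0.01·(15.6, 16.68) = (2.684, 3.6532)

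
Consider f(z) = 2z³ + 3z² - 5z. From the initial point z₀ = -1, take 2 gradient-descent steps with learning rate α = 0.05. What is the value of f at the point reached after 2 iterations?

2.63473095703125

f′(z) = 6z² + 6z - 5
Step 1: f′(-1) = -5; z₁ = -1 − 0.05·(-5) = -0.75
Step 2: f′(-0.75) = -6.125; z₂ = -0.75 − 0.05·(-6.125) = -0.44375
f(-0.44375) = 2.63473095703125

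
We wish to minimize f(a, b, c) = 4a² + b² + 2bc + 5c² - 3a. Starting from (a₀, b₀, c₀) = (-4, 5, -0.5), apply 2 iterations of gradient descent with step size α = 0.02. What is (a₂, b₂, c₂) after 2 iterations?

(-2.712, 4.6512, -0.6728)

∇f = (8a - 3, 2b + 2c, 2b + 10c)
(a₁, b₁, c₁) = (-4, 5, -0.5) − 0.02·(-35, 9, 5) = (-3.3, 4.82, -0.6)
(a₂, b₂, c₂) = (-3.3, 4.82, -0.6) − 0.02·(-29.4, 8.44, 3.64) = (-2.712, 4.6512, -0.6728)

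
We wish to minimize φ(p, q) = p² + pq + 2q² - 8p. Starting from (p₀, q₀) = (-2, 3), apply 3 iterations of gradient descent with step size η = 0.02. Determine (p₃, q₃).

(-1.46972, 2.436272)

∇φ = (2p + q - 8, p + 4q)
Step 1: at (-2, 3), ∇φ = (-9, 10) → (-2, 3) − 0.02·(-9, 10) = (-1.82, 2.8)
Step 2: at (-1.82, 2.8), ∇φ = (-8.84, 9.38) → (-1.82, 2.8) − 0.02·(-8.84, 9.38) = (-1.6432, 2.6124)
Step 3: at (-1.6432, 2.6124), ∇φ = (-8.674, 8.8064) → (-1.6432, 2.6124) − 0.02·(-8.674, 8.8064) = (-1.46972, 2.436272)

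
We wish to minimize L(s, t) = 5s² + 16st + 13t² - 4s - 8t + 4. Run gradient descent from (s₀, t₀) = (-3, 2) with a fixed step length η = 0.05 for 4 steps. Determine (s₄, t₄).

(-3.0285, 2.1054)

∇L = (10s + 16t - 4, 16s + 26t - 8)
Step 1: at (-3, 2), ∇L = (-2, -4) → (-3, 2) − 0.05·(-2, -4) = (-2.9, 2.2)
Step 2: at (-2.9, 2.2), ∇L = (2.2, 2.8) → (-2.9, 2.2) − 0.05·(2.2, 2.8) = (-3.01, 2.06)
Step 3: at (-3.01, 2.06), ∇L = (-1.14, -2.6) → (-3.01, 2.06) − 0.05·(-1.14, -2.6) = (-2.953, 2.19)
Step 4: at (-2.953, 2.19), ∇L = (1.51, 1.692) → (-2.953, 2.19) − 0.05·(1.51, 1.692) = (-3.0285, 2.1054)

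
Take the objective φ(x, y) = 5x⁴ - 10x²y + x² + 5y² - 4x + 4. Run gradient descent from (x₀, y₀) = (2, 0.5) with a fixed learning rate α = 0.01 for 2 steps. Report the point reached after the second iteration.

∇φ = (20x³ - 20xy + 2x - 4, -10x² + 10y)
(x₁, y₁) = (2, 0.5) − 0.01·(140, -35) = (0.6, 0.85)
(x₂, y₂) = (0.6, 0.85) − 0.01·(-8.68, 4.9) = (0.6868, 0.801)

(0.6868, 0.801)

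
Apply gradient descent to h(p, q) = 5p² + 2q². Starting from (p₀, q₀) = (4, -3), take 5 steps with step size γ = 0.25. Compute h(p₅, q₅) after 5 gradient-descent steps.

4613.203125

∇h = (10p, 4q)
(p₁, q₁) = (4, -3) − 0.25·(40, -12) = (-6, 0)
(p₂, q₂) = (-6, 0) − 0.25·(-60, 0) = (9, 0)
(p₃, q₃) = (9, 0) − 0.25·(90, 0) = (-13.5, 0)
(p₄, q₄) = (-13.5, 0) − 0.25·(-135, 0) = (20.25, 0)
(p₅, q₅) = (20.25, 0) − 0.25·(202.5, 0) = (-30.375, 0)
h(-30.375, 0) = 4613.203125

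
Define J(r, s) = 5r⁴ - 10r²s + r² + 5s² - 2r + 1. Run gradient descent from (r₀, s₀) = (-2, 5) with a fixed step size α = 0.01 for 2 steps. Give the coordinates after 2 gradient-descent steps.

(-2.0038192, 4.95756)

∇J = (20r³ - 20rs + 2r - 2, -10r² + 10s)
Step 1: at (-2, 5), ∇J = (34, 10) → (-2, 5) − 0.01·(34, 10) = (-2.34, 4.9)
Step 2: at (-2.34, 4.9), ∇J = (-33.61808, -5.756) → (-2.34, 4.9) − 0.01·(-33.61808, -5.756) = (-2.0038192, 4.95756)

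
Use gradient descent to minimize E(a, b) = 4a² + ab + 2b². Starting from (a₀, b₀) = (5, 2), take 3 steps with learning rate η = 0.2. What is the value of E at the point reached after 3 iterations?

∇E = (8a + b, a + 4b)
(a₁, b₁) = (5, 2) − 0.2·(42, 13) = (-3.4, -0.6)
(a₂, b₂) = (-3.4, -0.6) − 0.2·(-27.8, -5.8) = (2.16, 0.56)
(a₃, b₃) = (2.16, 0.56) − 0.2·(17.84, 4.4) = (-1.408, -0.32)
E(-1.408, -0.32) = 8.585216

8.585216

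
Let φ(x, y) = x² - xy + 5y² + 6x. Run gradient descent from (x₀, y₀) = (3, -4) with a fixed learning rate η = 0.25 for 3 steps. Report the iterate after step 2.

(-0.3125, -10.375)

∇φ = (2x - y + 6, -x + 10y)
(x₁, y₁) = (3, -4) − 0.25·(16, -43) = (-1, 6.75)
(x₂, y₂) = (-1, 6.75) − 0.25·(-2.75, 68.5) = (-0.3125, -10.375)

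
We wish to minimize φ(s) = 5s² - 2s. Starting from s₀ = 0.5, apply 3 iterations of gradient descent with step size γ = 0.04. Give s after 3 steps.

φ′(s) = 10s - 2
s₁ = 0.5 − 0.04·3 = 0.38
s₂ = 0.38 − 0.04·1.8 = 0.308
s₃ = 0.308 − 0.04·1.08 = 0.2648

0.2648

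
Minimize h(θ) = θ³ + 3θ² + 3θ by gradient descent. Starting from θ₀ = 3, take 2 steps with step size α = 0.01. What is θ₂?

h′(θ) = 3θ² + 6θ + 3
θ₁ = 3 − 0.01·48 = 2.52
θ₂ = 2.52 − 0.01·37.1712 = 2.148288

2.148288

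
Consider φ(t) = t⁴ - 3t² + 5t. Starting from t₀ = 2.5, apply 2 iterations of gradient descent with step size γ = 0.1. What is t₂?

φ′(t) = 4t³ - 6t + 5
t₁ = 2.5 − 0.1·52.5 = -2.75
t₂ = -2.75 − 0.1·(-61.6875) = 3.41875

3.41875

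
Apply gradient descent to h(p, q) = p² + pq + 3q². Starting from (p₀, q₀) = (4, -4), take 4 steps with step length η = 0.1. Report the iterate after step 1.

∇h = (2p + q, p + 6q)
(p₁, q₁) = (4, -4) − 0.1·(4, -20) = (3.6, -2)

(3.6, -2)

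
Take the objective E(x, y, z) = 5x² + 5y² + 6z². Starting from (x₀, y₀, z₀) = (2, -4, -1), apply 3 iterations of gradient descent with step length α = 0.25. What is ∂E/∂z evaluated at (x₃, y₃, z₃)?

96

∇E = (10x, 10y, 12z)
Step 1: at (2, -4, -1), ∇E = (20, -40, -12) → (2, -4, -1) − 0.25·(20, -40, -12) = (-3, 6, 2)
Step 2: at (-3, 6, 2), ∇E = (-30, 60, 24) → (-3, 6, 2) − 0.25·(-30, 60, 24) = (4.5, -9, -4)
Step 3: at (4.5, -9, -4), ∇E = (45, -90, -48) → (4.5, -9, -4) − 0.25·(45, -90, -48) = (-6.75, 13.5, 8)
∂E/∂z at (-6.75, 13.5, 8) = 96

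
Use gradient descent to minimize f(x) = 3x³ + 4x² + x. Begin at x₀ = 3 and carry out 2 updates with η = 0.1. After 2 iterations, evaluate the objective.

-450635.451014592

f′(x) = 9x² + 8x + 1
x₁ = 3 − 0.1·106 = -7.6
x₂ = -7.6 − 0.1·460.04 = -53.604
f(-53.604) = -450635.451014592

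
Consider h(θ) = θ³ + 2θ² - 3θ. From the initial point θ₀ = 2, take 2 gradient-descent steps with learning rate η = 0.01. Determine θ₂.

1.686333

h′(θ) = 3θ² + 4θ - 3
Step 1: h′(2) = 17; θ₁ = 2 − 0.01·17 = 1.83
Step 2: h′(1.83) = 14.3667; θ₂ = 1.83 − 0.01·14.3667 = 1.686333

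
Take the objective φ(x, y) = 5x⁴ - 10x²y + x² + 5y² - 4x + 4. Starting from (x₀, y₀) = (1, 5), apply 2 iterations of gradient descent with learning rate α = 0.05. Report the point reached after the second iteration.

(-112.561, 14.505)

∇φ = (20x³ - 20xy + 2x - 4, -10x² + 10y)
(x₁, y₁) = (1, 5) − 0.05·(-82, 40) = (5.1, 3)
(x₂, y₂) = (5.1, 3) − 0.05·(2353.22, -230.1) = (-112.561, 14.505)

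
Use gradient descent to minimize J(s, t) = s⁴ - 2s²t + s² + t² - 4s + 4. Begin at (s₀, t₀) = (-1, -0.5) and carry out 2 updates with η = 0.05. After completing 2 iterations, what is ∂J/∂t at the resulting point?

-0.62641728

∇J = (4s³ - 4st + 2s - 4, -2s² + 2t)
(s₁, t₁) = (-1, -0.5) − 0.05·(-12, -3) = (-0.4, -0.35)
(s₂, t₂) = (-0.4, -0.35) − 0.05·(-5.616, -1.02) = (-0.1192, -0.299)
∂J/∂t at (-0.1192, -0.299) = -0.62641728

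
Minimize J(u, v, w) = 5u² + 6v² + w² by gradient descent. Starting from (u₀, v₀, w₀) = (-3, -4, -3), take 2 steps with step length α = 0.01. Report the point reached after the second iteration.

(-2.43, -3.0976, -2.8812)

∇J = (10u, 12v, 2w)
(u₁, v₁, w₁) = (-3, -4, -3) − 0.01·(-30, -48, -6) = (-2.7, -3.52, -2.94)
(u₂, v₂, w₂) = (-2.7, -3.52, -2.94) − 0.01·(-27, -42.24, -5.88) = (-2.43, -3.0976, -2.8812)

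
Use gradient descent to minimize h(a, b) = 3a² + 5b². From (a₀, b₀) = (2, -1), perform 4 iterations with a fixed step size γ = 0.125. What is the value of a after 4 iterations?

0.0078125

∇h = (6a, 10b)
Step 1: at (2, -1), ∇h = (12, -10) → (2, -1) − 0.125·(12, -10) = (0.5, 0.25)
Step 2: at (0.5, 0.25), ∇h = (3, 2.5) → (0.5, 0.25) − 0.125·(3, 2.5) = (0.125, -0.0625)
Step 3: at (0.125, -0.0625), ∇h = (0.75, -0.625) → (0.125, -0.0625) − 0.125·(0.75, -0.625) = (0.03125, 0.015625)
Step 4: at (0.03125, 0.015625), ∇h = (0.1875, 0.15625) → (0.03125, 0.015625) − 0.125·(0.1875, 0.15625) = (0.0078125, -0.00390625)
a = 0.0078125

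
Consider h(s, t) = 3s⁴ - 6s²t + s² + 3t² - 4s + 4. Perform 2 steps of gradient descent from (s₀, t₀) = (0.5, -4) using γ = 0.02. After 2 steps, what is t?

∇h = (12s³ - 12st + 2s - 4, -6s² + 6t)
Step 1: at (0.5, -4), ∇h = (22.5, -25.5) → (0.5, -4) − 0.02·(22.5, -25.5) = (0.05, -3.49)
Step 2: at (0.05, -3.49), ∇h = (-1.8045, -20.955) → (0.05, -3.49) − 0.02·(-1.8045, -20.955) = (0.08609, -3.0709)
t = -3.0709

-3.0709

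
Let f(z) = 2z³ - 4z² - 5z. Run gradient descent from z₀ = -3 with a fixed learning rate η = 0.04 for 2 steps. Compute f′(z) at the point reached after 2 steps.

1664.111112523776

f′(z) = 6z² - 8z - 5
z₁ = -3 − 0.04·73 = -5.92
z₂ = -5.92 − 0.04·252.6384 = -16.025536
f′(z) at (-16.025536) = 1664.111112523776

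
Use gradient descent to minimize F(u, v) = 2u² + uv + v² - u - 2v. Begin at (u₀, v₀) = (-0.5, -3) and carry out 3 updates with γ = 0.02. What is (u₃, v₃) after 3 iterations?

(-0.177776, -2.516972)

∇F = (4u + v - 1, u + 2v - 2)
Step 1: at (-0.5, -3), ∇F = (-6, -8.5) → (-0.5, -3) − 0.02·(-6, -8.5) = (-0.38, -2.83)
Step 2: at (-0.38, -2.83), ∇F = (-5.35, -8.04) → (-0.38, -2.83) − 0.02·(-5.35, -8.04) = (-0.273, -2.6692)
Step 3: at (-0.273, -2.6692), ∇F = (-4.7612, -7.6114) → (-0.273, -2.6692) − 0.02·(-4.7612, -7.6114) = (-0.177776, -2.516972)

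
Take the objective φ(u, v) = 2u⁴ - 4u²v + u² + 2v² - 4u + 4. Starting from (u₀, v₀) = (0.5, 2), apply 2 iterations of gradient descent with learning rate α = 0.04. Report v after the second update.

1.5744

∇φ = (8u³ - 8uv + 2u - 4, -4u² + 4v)
(u₁, v₁) = (0.5, 2) − 0.04·(-10, 7) = (0.9, 1.72)
(u₂, v₂) = (0.9, 1.72) − 0.04·(-8.752, 3.64) = (1.25008, 1.5744)
v = 1.5744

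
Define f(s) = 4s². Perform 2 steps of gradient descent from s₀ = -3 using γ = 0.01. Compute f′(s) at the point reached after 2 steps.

-20.3136

f′(s) = 8s
Step 1: f′(-3) = -24; s₁ = -3 − 0.01·(-24) = -2.76
Step 2: f′(-2.76) = -22.08; s₂ = -2.76 − 0.01·(-22.08) = -2.5392
f′(s) at (-2.5392) = -20.3136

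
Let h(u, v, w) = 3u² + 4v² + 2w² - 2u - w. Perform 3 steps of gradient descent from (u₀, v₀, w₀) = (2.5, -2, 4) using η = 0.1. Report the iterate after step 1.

∇h = (6u - 2, 8v, 4w - 1)
Step 1: at (2.5, -2, 4), ∇h = (13, -16, 15) → (2.5, -2, 4) − 0.1·(13, -16, 15) = (1.2, -0.4, 2.5)

(1.2, -0.4, 2.5)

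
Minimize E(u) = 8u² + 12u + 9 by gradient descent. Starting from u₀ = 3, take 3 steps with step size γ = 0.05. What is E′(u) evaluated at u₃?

E′(u) = 16u + 12
u₁ = 3 − 0.05·60 = 0
u₂ = 0 − 0.05·12 = -0.6
u₃ = -0.6 − 0.05·2.4 = -0.72
E′(u) at (-0.72) = 0.48

0.48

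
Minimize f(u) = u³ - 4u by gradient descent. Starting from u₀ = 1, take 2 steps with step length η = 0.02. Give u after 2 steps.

f′(u) = 3u² - 4
Step 1: f′(1) = -1; u₁ = 1 − 0.02·(-1) = 1.02
Step 2: f′(1.02) = -0.8788; u₂ = 1.02 − 0.02·(-0.8788) = 1.037576

1.037576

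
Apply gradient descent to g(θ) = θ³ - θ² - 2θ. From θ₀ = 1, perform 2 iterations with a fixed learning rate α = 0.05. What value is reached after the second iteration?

g′(θ) = 3θ² - 2θ - 2
Step 1: g′(1) = -1; θ₁ = 1 − 0.05·(-1) = 1.05
Step 2: g′(1.05) = -0.7925; θ₂ = 1.05 − 0.05·(-0.7925) = 1.089625

1.089625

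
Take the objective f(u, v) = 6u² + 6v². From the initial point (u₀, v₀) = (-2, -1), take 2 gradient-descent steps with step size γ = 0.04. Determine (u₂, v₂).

(-0.5408, -0.2704)

∇f = (12u, 12v)
Step 1: at (-2, -1), ∇f = (-24, -12) → (-2, -1) − 0.04·(-24, -12) = (-1.04, -0.52)
Step 2: at (-1.04, -0.52), ∇f = (-12.48, -6.24) → (-1.04, -0.52) − 0.04·(-12.48, -6.24) = (-0.5408, -0.2704)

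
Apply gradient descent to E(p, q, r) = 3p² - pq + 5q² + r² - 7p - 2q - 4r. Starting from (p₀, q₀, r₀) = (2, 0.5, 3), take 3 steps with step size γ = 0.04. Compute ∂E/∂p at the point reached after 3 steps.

2.046464

∇E = (6p - q - 7, -p + 10q - 2, 2r - 4)
Step 1: at (2, 0.5, 3), ∇E = (4.5, 1, 2) → (2, 0.5, 3) − 0.04·(4.5, 1, 2) = (1.82, 0.46, 2.92)
Step 2: at (1.82, 0.46, 2.92), ∇E = (3.46, 0.78, 1.84) → (1.82, 0.46, 2.92) − 0.04·(3.46, 0.78, 1.84) = (1.6816, 0.4288, 2.8464)
Step 3: at (1.6816, 0.4288, 2.8464), ∇E = (2.6608, 0.6064, 1.6928) → (1.6816, 0.4288, 2.8464) − 0.04·(2.6608, 0.6064, 1.6928) = (1.575168, 0.404544, 2.778688)
∂E/∂p at (1.575168, 0.404544, 2.778688) = 2.046464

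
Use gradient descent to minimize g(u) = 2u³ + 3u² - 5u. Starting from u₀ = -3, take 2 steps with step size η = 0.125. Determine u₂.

g′(u) = 6u² + 6u - 5
u₁ = -3 − 0.125·31 = -6.875
u₂ = -6.875 − 0.125·237.34375 = -36.54296875

-36.54296875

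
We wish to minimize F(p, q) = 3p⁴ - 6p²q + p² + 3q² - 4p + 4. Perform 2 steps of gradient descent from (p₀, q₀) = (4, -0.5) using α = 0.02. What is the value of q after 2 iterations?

18.352768

∇F = (12p³ - 12pq + 2p - 4, -6p² + 6q)
(p₁, q₁) = (4, -0.5) − 0.02·(796, -99) = (-11.92, 1.48)
(p₂, q₂) = (-11.92, 1.48) − 0.02·(-20140.179456, -843.6384) = (390.88358912, 18.352768)
q = 18.352768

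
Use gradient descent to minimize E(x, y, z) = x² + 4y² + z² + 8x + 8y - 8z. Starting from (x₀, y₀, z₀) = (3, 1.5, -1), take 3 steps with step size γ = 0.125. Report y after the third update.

∇E = (2x + 8, 8y + 8, 2z - 8)
Step 1: at (3, 1.5, -1), ∇E = (14, 20, -10) → (3, 1.5, -1) − 0.125·(14, 20, -10) = (1.25, -1, 0.25)
Step 2: at (1.25, -1, 0.25), ∇E = (10.5, 0, -7.5) → (1.25, -1, 0.25) − 0.125·(10.5, 0, -7.5) = (-0.0625, -1, 1.1875)
Step 3: at (-0.0625, -1, 1.1875), ∇E = (7.875, 0, -5.625) → (-0.0625, -1, 1.1875) − 0.125·(7.875, 0, -5.625) = (-1.046875, -1, 1.890625)
y = -1

-1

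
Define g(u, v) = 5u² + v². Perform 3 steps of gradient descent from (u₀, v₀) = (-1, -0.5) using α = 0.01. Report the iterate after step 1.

∇g = (10u, 2v)
Step 1: at (-1, -0.5), ∇g = (-10, -1) → (-1, -0.5) − 0.01·(-10, -1) = (-0.9, -0.49)

(-0.9, -0.49)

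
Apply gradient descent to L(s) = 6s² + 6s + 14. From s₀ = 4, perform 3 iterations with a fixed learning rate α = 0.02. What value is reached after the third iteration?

1.475392

L′(s) = 12s + 6
s₁ = 4 − 0.02·54 = 2.92
s₂ = 2.92 − 0.02·41.04 = 2.0992
s₃ = 2.0992 − 0.02·31.1904 = 1.475392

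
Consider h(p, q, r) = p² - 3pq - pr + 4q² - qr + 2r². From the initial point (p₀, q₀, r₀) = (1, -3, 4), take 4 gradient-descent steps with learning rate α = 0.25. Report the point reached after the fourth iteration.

(4.69140625, -9.85546875, 1.421875)

∇h = (2p - 3q - r, -3p + 8q - r, -p - q + 4r)
(p₁, q₁, r₁) = (1, -3, 4) − 0.25·(7, -31, 18) = (-0.75, 4.75, -0.5)
(p₂, q₂, r₂) = (-0.75, 4.75, -0.5) − 0.25·(-15.25, 40.75, -6) = (3.0625, -5.4375, 1)
(p₃, q₃, r₃) = (3.0625, -5.4375, 1) − 0.25·(21.4375, -53.6875, 6.375) = (-2.296875, 7.984375, -0.59375)
(p₄, q₄, r₄) = (-2.296875, 7.984375, -0.59375) − 0.25·(-27.953125, 71.359375, -8.0625) = (4.69140625, -9.85546875, 1.421875)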